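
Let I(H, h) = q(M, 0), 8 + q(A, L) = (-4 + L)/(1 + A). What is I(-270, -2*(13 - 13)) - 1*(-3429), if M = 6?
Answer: 23943/7 ≈ 3420.4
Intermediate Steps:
q(A, L) = -8 + (-4 + L)/(1 + A)
I(H, h) = -60/7 (I(H, h) = (-12 + 0 - 8*6)/(1 + 6) = (-12 + 0 - 48)/7 = (⅐)*(-60) = -60/7)
I(-270, -2*(13 - 13)) - 1*(-3429) = -60/7 - 1*(-3429) = -60/7 + 3429 = 23943/7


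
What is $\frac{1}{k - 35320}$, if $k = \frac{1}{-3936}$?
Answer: $- \frac{3936}{139019521} \approx -2.8313 \cdot 10^{-5}$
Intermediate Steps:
$k = - \frac{1}{3936} \approx -0.00025406$
$\frac{1}{k - 35320} = \frac{1}{- \frac{1}{3936} - 35320} = \frac{1}{- \frac{139019521}{3936}} = - \frac{3936}{139019521}$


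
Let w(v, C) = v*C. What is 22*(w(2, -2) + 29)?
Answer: 550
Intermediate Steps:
w(v, C) = C*v
22*(w(2, -2) + 29) = 22*(-2*2 + 29) = 22*(-4 + 29) = 22*25 = 550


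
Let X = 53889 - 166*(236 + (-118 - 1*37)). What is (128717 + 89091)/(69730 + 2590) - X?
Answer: -182788747/4520 ≈ -40440.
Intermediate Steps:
X = 40443 (X = 53889 - 166*(236 + (-118 - 37)) = 53889 - 166*(236 - 155) = 53889 - 166*81 = 53889 - 13446 = 40443)
(128717 + 89091)/(69730 + 2590) - X = (128717 + 89091)/(69730 + 2590) - 1*40443 = 217808/72320 - 40443 = 217808*(1/72320) - 40443 = 13613/4520 - 40443 = -182788747/4520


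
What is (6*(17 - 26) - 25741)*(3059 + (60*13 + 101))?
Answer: -101632300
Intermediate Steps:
(6*(17 - 26) - 25741)*(3059 + (60*13 + 101)) = (6*(-9) - 25741)*(3059 + (780 + 101)) = (-54 - 25741)*(3059 + 881) = -25795*3940 = -101632300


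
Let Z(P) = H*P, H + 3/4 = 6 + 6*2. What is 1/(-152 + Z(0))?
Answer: -1/152 ≈ -0.0065789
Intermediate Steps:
H = 69/4 (H = -¾ + (6 + 6*2) = -¾ + (6 + 12) = -¾ + 18 = 69/4 ≈ 17.250)
Z(P) = 69*P/4
1/(-152 + Z(0)) = 1/(-152 + (69/4)*0) = 1/(-152 + 0) = 1/(-152) = -1/152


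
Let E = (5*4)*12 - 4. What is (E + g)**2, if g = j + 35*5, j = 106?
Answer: 267289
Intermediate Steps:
g = 281 (g = 106 + 35*5 = 106 + 175 = 281)
E = 236 (E = 20*12 - 4 = 240 - 4 = 236)
(E + g)**2 = (236 + 281)**2 = 517**2 = 267289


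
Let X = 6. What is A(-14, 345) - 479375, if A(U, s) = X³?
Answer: -479159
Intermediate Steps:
A(U, s) = 216 (A(U, s) = 6³ = 216)
A(-14, 345) - 479375 = 216 - 479375 = -479159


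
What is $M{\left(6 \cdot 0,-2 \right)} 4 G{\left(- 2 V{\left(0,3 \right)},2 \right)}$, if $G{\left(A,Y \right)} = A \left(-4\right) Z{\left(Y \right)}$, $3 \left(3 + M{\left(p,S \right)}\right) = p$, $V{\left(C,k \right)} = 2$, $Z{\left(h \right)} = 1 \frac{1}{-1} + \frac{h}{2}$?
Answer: $0$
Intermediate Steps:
$Z{\left(h \right)} = -1 + \frac{h}{2}$ ($Z{\left(h \right)} = 1 \left(-1\right) + h \frac{1}{2} = -1 + \frac{h}{2}$)
$M{\left(p,S \right)} = -3 + \frac{p}{3}$
$G{\left(A,Y \right)} = - 4 A \left(-1 + \frac{Y}{2}\right)$ ($G{\left(A,Y \right)} = A \left(-4\right) \left(-1 + \frac{Y}{2}\right) = - 4 A \left(-1 + \frac{Y}{2}\right)$)
$M{\left(6 \cdot 0,-2 \right)} 4 G{\left(- 2 V{\left(0,3 \right)},2 \right)} = \left(-3 + \frac{6 \cdot 0}{3}\right) 4 \cdot 2 \left(\left(-2\right) 2\right) \left(2 - 2\right) = \left(-3 + \frac{1}{3} \cdot 0\right) 4 \cdot 2 \left(-4\right) \left(2 - 2\right) = \left(-3 + 0\right) 4 \cdot 2 \left(-4\right) 0 = \left(-3\right) 4 \cdot 0 = \left(-12\right) 0 = 0$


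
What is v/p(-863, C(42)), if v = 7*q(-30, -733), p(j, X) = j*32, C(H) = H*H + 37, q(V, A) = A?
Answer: 5131/27616 ≈ 0.18580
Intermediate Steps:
C(H) = 37 + H² (C(H) = H² + 37 = 37 + H²)
p(j, X) = 32*j
v = -5131 (v = 7*(-733) = -5131)
v/p(-863, C(42)) = -5131/(32*(-863)) = -5131/(-27616) = -5131*(-1/27616) = 5131/27616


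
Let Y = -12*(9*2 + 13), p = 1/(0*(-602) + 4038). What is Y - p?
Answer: -1502137/4038 ≈ -372.00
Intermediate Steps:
p = 1/4038 (p = 1/(0 + 4038) = 1/4038 ≈ 0.00024765)
Y = -372 (Y = -12*(18 + 13) = -12*31 = -372)
Y - p = -372 - 1*1/4038 = -372 - 1/4038 = -1502137/4038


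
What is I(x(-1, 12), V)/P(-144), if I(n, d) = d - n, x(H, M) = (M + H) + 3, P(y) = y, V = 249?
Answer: -235/144 ≈ -1.6319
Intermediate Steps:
x(H, M) = 3 + H + M (x(H, M) = (H + M) + 3 = 3 + H + M)
I(x(-1, 12), V)/P(-144) = (249 - (3 - 1 + 12))/(-144) = (249 - 1*14)*(-1/144) = (249 - 14)*(-1/144) = 235*(-1/144) = -235/144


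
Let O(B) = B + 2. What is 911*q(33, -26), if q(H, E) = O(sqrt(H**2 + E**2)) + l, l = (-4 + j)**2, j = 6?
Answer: 5466 + 911*sqrt(1765) ≈ 43739.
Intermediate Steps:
O(B) = 2 + B
l = 4 (l = (-4 + 6)**2 = 2**2 = 4)
q(H, E) = 6 + sqrt(E**2 + H**2) (q(H, E) = (2 + sqrt(H**2 + E**2)) + 4 = (2 + sqrt(E**2 + H**2)) + 4 = 6 + sqrt(E**2 + H**2))
911*q(33, -26) = 911*(6 + sqrt((-26)**2 + 33**2)) = 911*(6 + sqrt(676 + 1089)) = 911*(6 + sqrt(1765)) = 5466 + 911*sqrt(1765)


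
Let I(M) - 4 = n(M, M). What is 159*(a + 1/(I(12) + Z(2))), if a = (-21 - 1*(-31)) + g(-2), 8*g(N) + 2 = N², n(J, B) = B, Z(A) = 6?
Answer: 72027/44 ≈ 1637.0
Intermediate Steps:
I(M) = 4 + M
g(N) = -¼ + N²/8
a = 41/4 (a = (-21 - 1*(-31)) + (-¼ + (⅛)*(-2)²) = (-21 + 31) + (-¼ + (⅛)*4) = 10 + (-¼ + ½) = 10 + ¼ = 41/4 ≈ 10.250)
159*(a + 1/(I(12) + Z(2))) = 159*(41/4 + 1/((4 + 12) + 6)) = 159*(41/4 + 1/(16 + 6)) = 159*(41/4 + 1/22) = 159*(453/44) = 72027/44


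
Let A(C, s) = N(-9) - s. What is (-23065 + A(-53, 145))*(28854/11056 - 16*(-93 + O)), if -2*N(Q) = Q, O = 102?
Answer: 36275069655/11056 ≈ 3.2810e+6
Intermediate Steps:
N(Q) = -Q/2
A(C, s) = 9/2 - s (A(C, s) = -½*(-9) - s = 9/2 - s)
(-23065 + A(-53, 145))*(28854/11056 - 16*(-93 + O)) = (-23065 + (9/2 - 1*145))*(28854/11056 - 16*(-93 + 102)) = (-23065 + (9/2 - 145))*(28854*(1/11056) - 16*9) = (-23065 - 281/2)*(14427/5528 - 144) = -46411/2*(-781605/5528) = 36275069655/11056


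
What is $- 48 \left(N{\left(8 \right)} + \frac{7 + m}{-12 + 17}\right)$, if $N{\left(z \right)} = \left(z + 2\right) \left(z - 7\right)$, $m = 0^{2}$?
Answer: $- \frac{2736}{5} \approx -547.2$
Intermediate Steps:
$m = 0$
$N{\left(z \right)} = \left(-7 + z\right) \left(2 + z\right)$ ($N{\left(z \right)} = \left(2 + z\right) \left(-7 + z\right) = \left(-7 + z\right) \left(2 + z\right)$)
$- 48 \left(N{\left(8 \right)} + \frac{7 + m}{-12 + 17}\right) = - 48 \left(\left(-14 + 8^{2} - 40\right) + \frac{7 + 0}{-12 + 17}\right) = - 48 \left(\left(-14 + 64 - 40\right) + \frac{7}{5}\right) = - 48 \left(10 + 7 \cdot \frac{1}{5}\right) = - 48 \left(10 + \frac{7}{5}\right) = \left(-48\right) \frac{57}{5} = - \frac{2736}{5}$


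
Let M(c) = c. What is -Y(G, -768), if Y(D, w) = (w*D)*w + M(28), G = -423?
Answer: 249495524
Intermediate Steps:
Y(D, w) = 28 + D*w**2 (Y(D, w) = (w*D)*w + 28 = (D*w)*w + 28 = D*w**2 + 28 = 28 + D*w**2)
-Y(G, -768) = -(28 - 423*(-768)**2) = -(28 - 423*589824) = -(28 - 249495552) = -1*(-249495524) = 249495524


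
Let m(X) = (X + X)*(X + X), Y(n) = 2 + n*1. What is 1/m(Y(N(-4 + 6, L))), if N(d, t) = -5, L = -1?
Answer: 1/36 ≈ 0.027778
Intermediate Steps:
Y(n) = 2 + n
m(X) = 4*X**2 (m(X) = (2*X)*(2*X) = 4*X**2)
1/m(Y(N(-4 + 6, L))) = 1/(4*(2 - 5)**2) = 1/(4*(-3)**2) = 1/(4*9) = 1/36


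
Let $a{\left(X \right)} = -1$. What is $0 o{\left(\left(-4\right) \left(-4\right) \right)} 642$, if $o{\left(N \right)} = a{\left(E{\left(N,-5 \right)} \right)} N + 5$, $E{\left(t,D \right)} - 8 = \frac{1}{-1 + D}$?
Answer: $0$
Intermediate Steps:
$E{\left(t,D \right)} = 8 + \frac{1}{-1 + D}$
$o{\left(N \right)} = 5 - N$ ($o{\left(N \right)} = - N + 5 = 5 - N$)
$0 o{\left(\left(-4\right) \left(-4\right) \right)} 642 = 0 \left(5 - \left(-4\right) \left(-4\right)\right) 642 = 0 \left(5 - 16\right) 642 = 0 \left(-11\right) 642 = 0 \cdot 642 = 0$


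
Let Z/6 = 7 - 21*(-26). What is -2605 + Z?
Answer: 713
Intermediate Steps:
Z = 3318 (Z = 6*(7 - 21*(-26)) = 6*(7 + 546) = 6*553 = 3318)
-2605 + Z = -2605 + 3318 = 713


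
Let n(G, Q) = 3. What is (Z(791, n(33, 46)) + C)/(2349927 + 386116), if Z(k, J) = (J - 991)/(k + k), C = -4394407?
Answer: -3475976431/2164210013 ≈ -1.6061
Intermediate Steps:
Z(k, J) = (-991 + J)/(2*k) (Z(k, J) = (-991 + J)/((2*k)) = (-991 + J)*(1/(2*k)) = (-991 + J)/(2*k))
(Z(791, n(33, 46)) + C)/(2349927 + 386116) = ((½)*(-991 + 3)/791 - 4394407)/(2349927 + 386116) = ((½)*(1/791)*(-988) - 4394407)/2736043 = (-494/791 - 4394407)*(1/2736043) = -3475976431/791*1/2736043 = -3475976431/2164210013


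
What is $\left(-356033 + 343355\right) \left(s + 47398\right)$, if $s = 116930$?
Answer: $-2083350384$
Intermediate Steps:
$\left(-356033 + 343355\right) \left(s + 47398\right) = \left(-356033 + 343355\right) \left(116930 + 47398\right) = \left(-12678\right) 164328 = -2083350384$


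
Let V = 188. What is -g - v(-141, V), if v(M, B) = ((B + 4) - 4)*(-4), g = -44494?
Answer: 45246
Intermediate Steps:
v(M, B) = -4*B (v(M, B) = ((4 + B) - 4)*(-4) = B*(-4) = -4*B)
-g - v(-141, V) = -1*(-44494) - (-4)*188 = 44494 - 1*(-752) = 44494 + 752 = 45246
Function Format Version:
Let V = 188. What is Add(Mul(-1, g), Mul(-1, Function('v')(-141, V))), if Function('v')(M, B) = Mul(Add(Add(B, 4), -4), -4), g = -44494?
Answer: 45246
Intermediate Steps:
Function('v')(M, B) = Mul(-4, B) (Function('v')(M, B) = Mul(Add(Add(4, B), -4), -4) = Mul(B, -4) = Mul(-4, B))
Add(Mul(-1, g), Mul(-1, Function('v')(-141, V))) = Add(Mul(-1, -44494), Mul(-1, Mul(-4, 188))) = Add(44494, Mul(-1, -752)) = Add(44494, 752) = 45246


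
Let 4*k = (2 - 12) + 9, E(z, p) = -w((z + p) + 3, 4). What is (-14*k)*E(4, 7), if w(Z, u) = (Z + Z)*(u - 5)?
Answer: 98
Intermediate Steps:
w(Z, u) = 2*Z*(-5 + u) (w(Z, u) = (2*Z)*(-5 + u) = 2*Z*(-5 + u))
E(z, p) = 6 + 2*p + 2*z (E(z, p) = -2*((z + p) + 3)*(-5 + 4) = -2*((p + z) + 3)*(-1) = -2*(3 + p + z)*(-1) = -(-6 - 2*p - 2*z) = 6 + 2*p + 2*z)
k = -¼ (k = ((2 - 12) + 9)/4 = (-10 + 9)/4 = (¼)*(-1) = -¼ ≈ -0.25000)
(-14*k)*E(4, 7) = (-14*(-¼))*(6 + 2*7 + 2*4) = 7*(6 + 14 + 8)/2 = (7/2)*28 = 98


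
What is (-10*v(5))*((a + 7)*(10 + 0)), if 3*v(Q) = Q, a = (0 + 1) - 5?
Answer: -500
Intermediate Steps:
a = -4 (a = 1 - 5 = -4)
v(Q) = Q/3
(-10*v(5))*((a + 7)*(10 + 0)) = (-10*5/3)*((-4 + 7)*(10 + 0)) = (-10*5/3)*(3*10) = -50/3*30 = -500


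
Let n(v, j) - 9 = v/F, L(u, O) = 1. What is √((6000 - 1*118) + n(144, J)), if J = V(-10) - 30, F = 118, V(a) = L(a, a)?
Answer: √20510819/59 ≈ 76.761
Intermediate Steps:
V(a) = 1
J = -29 (J = 1 - 30 = -29)
n(v, j) = 9 + v/118
√((6000 - 1*118) + n(144, J)) = √((6000 - 1*118) + (9 + (1/118)*144)) = √((6000 - 118) + (9 + 72/59)) = √(5882 + 603/59) = √(347641/59) = √20510819/59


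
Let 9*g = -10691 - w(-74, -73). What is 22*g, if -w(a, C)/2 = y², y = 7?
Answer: -25894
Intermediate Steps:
w(a, C) = -98 (w(a, C) = -2*7² = -2*49 = -98)
g = -1177 (g = (-10691 - 1*(-98))/9 = (-10691 + 98)/9 = (⅑)*(-10593) = -1177)
22*g = 22*(-1177) = -25894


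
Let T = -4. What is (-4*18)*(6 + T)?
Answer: -144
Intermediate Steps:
(-4*18)*(6 + T) = (-4*18)*(6 - 4) = -72*2 = -144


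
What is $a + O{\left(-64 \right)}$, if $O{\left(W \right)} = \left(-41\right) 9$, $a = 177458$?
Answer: $177089$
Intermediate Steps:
$O{\left(W \right)} = -369$
$a + O{\left(-64 \right)} = 177458 - 369 = 177089$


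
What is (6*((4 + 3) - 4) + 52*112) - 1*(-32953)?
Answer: 38795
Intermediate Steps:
(6*((4 + 3) - 4) + 52*112) - 1*(-32953) = (6*(7 - 4) + 5824) + 32953 = (6*3 + 5824) + 32953 = (18 + 5824) + 32953 = 5842 + 32953 = 38795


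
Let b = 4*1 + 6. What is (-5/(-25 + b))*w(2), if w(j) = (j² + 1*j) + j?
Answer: 8/3 ≈ 2.6667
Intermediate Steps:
w(j) = j² + 2*j (w(j) = (j² + j) + j = (j + j²) + j = j² + 2*j)
b = 10 (b = 4 + 6 = 10)
(-5/(-25 + b))*w(2) = (-5/(-25 + 10))*(2*(2 + 2)) = (-5/(-15))*(2*4) = -1/15*(-5)*8 = (⅓)*8 = 8/3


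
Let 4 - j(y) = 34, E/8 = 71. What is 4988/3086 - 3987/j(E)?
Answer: 2075587/15430 ≈ 134.52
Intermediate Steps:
E = 568 (E = 8*71 = 568)
j(y) = -30 (j(y) = 4 - 1*34 = 4 - 34 = -30)
4988/3086 - 3987/j(E) = 4988/3086 - 3987/(-30) = 4988*(1/3086) - 3987*(-1/30) = 2494/1543 + 1329/10 = 2075587/15430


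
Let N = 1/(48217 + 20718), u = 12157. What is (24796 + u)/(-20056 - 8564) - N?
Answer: -101895347/78916788 ≈ -1.2912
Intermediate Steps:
N = 1/68935 ≈ 1.4506e-5
(24796 + u)/(-20056 - 8564) - N = (24796 + 12157)/(-20056 - 8564) - 1*1/68935 = 36953/(-28620) - 1/68935 = 36953*(-1/28620) - 1/68935 = -36953/28620 - 1/68935 = -101895347/78916788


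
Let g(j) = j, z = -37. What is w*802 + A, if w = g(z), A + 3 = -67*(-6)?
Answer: -29275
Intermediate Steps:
A = 399 (A = -3 - 67*(-6) = -3 + 402 = 399)
w = -37
w*802 + A = -37*802 + 399 = -29674 + 399 = -29275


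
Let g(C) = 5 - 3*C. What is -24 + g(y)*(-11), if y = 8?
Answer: 185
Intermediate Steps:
-24 + g(y)*(-11) = -24 + (5 - 3*8)*(-11) = -24 + (5 - 24)*(-11) = -24 - 19*(-11) = -24 + 209 = 185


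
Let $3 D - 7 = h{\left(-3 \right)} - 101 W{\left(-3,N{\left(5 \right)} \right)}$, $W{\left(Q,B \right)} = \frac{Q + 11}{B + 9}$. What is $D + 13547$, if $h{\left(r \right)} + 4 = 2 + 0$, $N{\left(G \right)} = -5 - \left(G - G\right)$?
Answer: $\frac{40444}{3} \approx 13481.0$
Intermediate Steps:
$N{\left(G \right)} = -5$ ($N{\left(G \right)} = -5 - 0 = -5 + 0 = -5$)
$h{\left(r \right)} = -2$ ($h{\left(r \right)} = -4 + \left(2 + 0\right) = -4 + 2 = -2$)
$W{\left(Q,B \right)} = \frac{11 + Q}{9 + B}$
$D = - \frac{197}{3}$ ($D = \frac{7}{3} + \frac{-2 - 101 \frac{11 - 3}{9 - 5}}{3} = \frac{7}{3} + \frac{-2 - 101 \cdot \frac{1}{4} \cdot 8}{3} = \frac{7}{3} + \frac{-2 - 202}{3} = \frac{7}{3} + \frac{1}{3} \left(-204\right) = \frac{7}{3} - 68 = - \frac{197}{3} \approx -65.667$)
$D + 13547 = - \frac{197}{3} + 13547 = \frac{40444}{3}$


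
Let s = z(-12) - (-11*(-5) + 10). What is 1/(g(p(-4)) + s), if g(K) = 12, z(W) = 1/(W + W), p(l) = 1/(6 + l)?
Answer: -24/1273 ≈ -0.018853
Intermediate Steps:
z(W) = 1/(2*W)
s = -1561/24 (s = (1/2)/(-12) - (-11*(-5) + 10) = (1/2)*(-1/12) - (55 + 10) = -1/24 - 1*65 = -1/24 - 65 = -1561/24 ≈ -65.042)
1/(g(p(-4)) + s) = 1/(12 - 1561/24) = 1/(-1273/24) = -24/1273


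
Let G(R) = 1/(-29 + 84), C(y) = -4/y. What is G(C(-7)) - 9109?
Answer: -500994/55 ≈ -9109.0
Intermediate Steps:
G(R) = 1/55
G(C(-7)) - 9109 = 1/55 - 9109 = -500994/55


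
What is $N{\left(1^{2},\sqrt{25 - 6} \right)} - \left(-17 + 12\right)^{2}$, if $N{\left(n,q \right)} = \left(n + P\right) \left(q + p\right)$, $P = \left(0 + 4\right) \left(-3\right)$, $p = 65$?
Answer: $-740 - 11 \sqrt{19} \approx -787.95$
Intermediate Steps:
$P = -12$ ($P = 4 \left(-3\right) = -12$)
$N{\left(n,q \right)} = \left(-12 + n\right) \left(65 + q\right)$ ($N{\left(n,q \right)} = \left(n - 12\right) \left(q + 65\right) = \left(-12 + n\right) \left(65 + q\right)$)
$N{\left(1^{2},\sqrt{25 - 6} \right)} - \left(-17 + 12\right)^{2} = \left(-780 - 12 \sqrt{25 - 6} + 65 \cdot 1^{2} + 1^{2} \sqrt{25 - 6}\right) - \left(-17 + 12\right)^{2} = \left(-780 - 12 \sqrt{19} + 65 \cdot 1 + 1 \sqrt{19}\right) - \left(-5\right)^{2} = \left(-780 - 12 \sqrt{19} + 65 + \sqrt{19}\right) - 25 = \left(-715 - 11 \sqrt{19}\right) - 25 = -740 - 11 \sqrt{19}$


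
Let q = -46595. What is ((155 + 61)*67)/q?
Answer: -14472/46595 ≈ -0.31059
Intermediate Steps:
((155 + 61)*67)/q = ((155 + 61)*67)/(-46595) = (216*67)*(-1/46595) = 14472*(-1/46595) = -14472/46595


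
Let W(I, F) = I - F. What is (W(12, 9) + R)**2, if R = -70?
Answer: 4489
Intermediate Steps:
(W(12, 9) + R)**2 = ((12 - 1*9) - 70)**2 = ((12 - 9) - 70)**2 = (3 - 70)**2 = (-67)**2 = 4489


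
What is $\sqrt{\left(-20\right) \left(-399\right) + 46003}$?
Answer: $\sqrt{53983} \approx 232.34$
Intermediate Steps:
$\sqrt{\left(-20\right) \left(-399\right) + 46003} = \sqrt{7980 + 46003} = \sqrt{53983}$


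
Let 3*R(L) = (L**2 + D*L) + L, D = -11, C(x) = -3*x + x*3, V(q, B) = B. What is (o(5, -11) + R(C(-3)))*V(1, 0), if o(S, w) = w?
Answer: 0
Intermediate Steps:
C(x) = 0 (C(x) = -3*x + 3*x = 0)
R(L) = -10*L/3 + L**2/3 (R(L) = ((L**2 - 11*L) + L)/3 = (L**2 - 10*L)/3 = -10*L/3 + L**2/3)
(o(5, -11) + R(C(-3)))*V(1, 0) = (-11 + (1/3)*0*(-10 + 0))*0 = (-11 + (1/3)*0*(-10))*0 = (-11 + 0)*0 = -11*0 = 0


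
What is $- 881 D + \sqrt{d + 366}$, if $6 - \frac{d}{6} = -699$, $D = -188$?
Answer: $165628 + 2 \sqrt{1149} \approx 1.657 \cdot 10^{5}$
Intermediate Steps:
$d = 4230$ ($d = 36 - -4194 = 36 + 4194 = 4230$)
$- 881 D + \sqrt{d + 366} = \left(-881\right) \left(-188\right) + \sqrt{4230 + 366} = 165628 + \sqrt{4596} = 165628 + 2 \sqrt{1149}$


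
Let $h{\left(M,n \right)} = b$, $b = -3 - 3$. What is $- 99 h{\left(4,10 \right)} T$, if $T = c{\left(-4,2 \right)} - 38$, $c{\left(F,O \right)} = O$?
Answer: $-21384$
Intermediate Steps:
$b = -6$
$h{\left(M,n \right)} = -6$
$T = -36$ ($T = 2 - 38 = -36$)
$- 99 h{\left(4,10 \right)} T = \left(-99\right) \left(-6\right) \left(-36\right) = 594 \left(-36\right) = -21384$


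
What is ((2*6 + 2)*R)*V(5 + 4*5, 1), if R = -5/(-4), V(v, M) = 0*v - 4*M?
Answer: -70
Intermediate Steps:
V(v, M) = -4*M (V(v, M) = 0 - 4*M = -4*M)
R = 5/4 (R = -5*(-1/4) = 5/4 ≈ 1.2500)
((2*6 + 2)*R)*V(5 + 4*5, 1) = ((2*6 + 2)*(5/4))*(-4*1) = ((12 + 2)*(5/4))*(-4) = (14*(5/4))*(-4) = (35/2)*(-4) = -70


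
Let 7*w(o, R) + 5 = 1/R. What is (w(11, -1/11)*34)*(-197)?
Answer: 107168/7 ≈ 15310.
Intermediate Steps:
w(o, R) = -5/7 + 1/(7*R)
(w(11, -1/11)*34)*(-197) = (((1 - (-5)/11)/(7*((-1/11))))*34)*(-197) = (((1 - (-5)/11)/(7*((-1*1/11))))*34)*(-197) = (((1 - 5*(-1/11))/(7*(-1/11)))*34)*(-197) = (((⅐)*(-11)*(1 + 5/11))*34)*(-197) = (((⅐)*(-11)*(16/11))*34)*(-197) = -16/7*34*(-197) = -544/7*(-197) = 107168/7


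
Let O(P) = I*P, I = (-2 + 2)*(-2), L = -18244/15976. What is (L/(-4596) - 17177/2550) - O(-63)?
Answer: -17516481361/2600493400 ≈ -6.7358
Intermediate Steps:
L = -4561/3994 (L = -18244*1/15976 = -4561/3994 ≈ -1.1420)
I = 0 (I = 0*(-2) = 0)
O(P) = 0 (O(P) = 0*P = 0)
(L/(-4596) - 17177/2550) - O(-63) = (-4561/3994/(-4596) - 17177/2550) - 1*0 = (-4561/3994*(-1/4596) - 17177*1/2550) + 0 = (4561/18356424 - 17177/2550) + 0 = -17516481361/2600493400 + 0 = -17516481361/2600493400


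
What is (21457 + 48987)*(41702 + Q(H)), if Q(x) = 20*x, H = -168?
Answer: 2700963848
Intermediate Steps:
(21457 + 48987)*(41702 + Q(H)) = (21457 + 48987)*(41702 + 20*(-168)) = 70444*(41702 - 3360) = 70444*38342 = 2700963848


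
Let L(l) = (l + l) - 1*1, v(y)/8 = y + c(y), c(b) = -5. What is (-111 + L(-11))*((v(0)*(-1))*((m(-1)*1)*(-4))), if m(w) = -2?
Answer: -42880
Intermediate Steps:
v(y) = -40 + 8*y (v(y) = 8*(y - 5) = 8*(-5 + y) = -40 + 8*y)
L(l) = -1 + 2*l (L(l) = 2*l - 1 = -1 + 2*l)
(-111 + L(-11))*((v(0)*(-1))*((m(-1)*1)*(-4))) = (-111 + (-1 + 2*(-11)))*(((-40 + 8*0)*(-1))*(-2*1*(-4))) = (-111 + (-1 - 22))*(((-40 + 0)*(-1))*(-2*(-4))) = (-111 - 23)*(-40*(-1)*8) = -5360*8 = -134*320 = -42880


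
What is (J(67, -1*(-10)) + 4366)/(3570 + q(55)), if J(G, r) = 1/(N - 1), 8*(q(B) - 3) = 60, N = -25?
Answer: 113515/93093 ≈ 1.2194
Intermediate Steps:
q(B) = 21/2 (q(B) = 3 + (⅛)*60 = 3 + 15/2 = 21/2)
J(G, r) = -1/26 (J(G, r) = 1/(-25 - 1) = 1/(-26) = -1/26)
(J(67, -1*(-10)) + 4366)/(3570 + q(55)) = (-1/26 + 4366)/(3570 + 21/2) = 113515/(26*(7161/2)) = (113515/26)*(2/7161) = 113515/93093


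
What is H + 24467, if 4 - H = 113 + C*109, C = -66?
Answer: 31552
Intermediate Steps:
H = 7085 (H = 4 - (113 - 66*109) = 4 - (113 - 7194) = 4 - 1*(-7081) = 4 + 7081 = 7085)
H + 24467 = 7085 + 24467 = 31552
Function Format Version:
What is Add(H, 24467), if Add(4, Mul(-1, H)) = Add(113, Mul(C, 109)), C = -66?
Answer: 31552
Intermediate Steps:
H = 7085 (H = Add(4, Mul(-1, Add(113, Mul(-66, 109)))) = Add(4, Mul(-1, Add(113, -7194))) = Add(4, Mul(-1, -7081)) = Add(4, 7081) = 7085)
Add(H, 24467) = Add(7085, 24467) = 31552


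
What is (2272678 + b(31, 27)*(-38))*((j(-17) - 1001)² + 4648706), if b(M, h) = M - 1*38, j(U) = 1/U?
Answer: 3711918384785952/289 ≈ 1.2844e+13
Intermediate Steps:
b(M, h) = -38 + M (b(M, h) = M - 38 = -38 + M)
(2272678 + b(31, 27)*(-38))*((j(-17) - 1001)² + 4648706) = (2272678 + (-38 + 31)*(-38))*((1/(-17) - 1001)² + 4648706) = (2272678 - 7*(-38))*((-1/17 - 1001)² + 4648706) = (2272678 + 266)*((-17018/17)² + 4648706) = 2272944*(289612324/289 + 4648706) = 2272944*(1633088358/289) = 3711918384785952/289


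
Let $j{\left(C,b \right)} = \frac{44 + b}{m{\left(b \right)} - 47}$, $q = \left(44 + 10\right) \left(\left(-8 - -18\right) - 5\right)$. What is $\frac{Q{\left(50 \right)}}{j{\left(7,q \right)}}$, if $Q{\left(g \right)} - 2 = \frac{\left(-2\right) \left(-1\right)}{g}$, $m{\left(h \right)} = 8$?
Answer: $- \frac{1989}{7850} \approx -0.25338$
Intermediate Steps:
$Q{\left(g \right)} = 2 + \frac{2}{g}$ ($Q{\left(g \right)} = 2 + \frac{\left(-2\right) \left(-1\right)}{g} = 2 + \frac{2}{g}$)
$q = 270$ ($q = 54 \left(\left(-8 + 18\right) - 5\right) = 54 \left(10 - 5\right) = 54 \cdot 5 = 270$)
$j{\left(C,b \right)} = - \frac{44}{39} - \frac{b}{39}$ ($j{\left(C,b \right)} = \frac{44 + b}{8 - 47} = \frac{44 + b}{-39} = \left(44 + b\right) \left(- \frac{1}{39}\right) = - \frac{44}{39} - \frac{b}{39}$)
$\frac{Q{\left(50 \right)}}{j{\left(7,q \right)}} = \frac{2 + \frac{2}{50}}{- \frac{44}{39} - \frac{90}{13}} = \frac{2 + 2 \cdot \frac{1}{50}}{- \frac{44}{39} - \frac{90}{13}} = \frac{2 + \frac{1}{25}}{- \frac{314}{39}} = \frac{51}{25} \left(- \frac{39}{314}\right) = - \frac{1989}{7850}$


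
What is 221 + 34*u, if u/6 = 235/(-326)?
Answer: 12053/163 ≈ 73.945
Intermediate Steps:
u = -705/163 (u = 6*(235/(-326)) = 6*(235*(-1/326)) = 6*(-235/326) = -705/163 ≈ -4.3251)
221 + 34*u = 221 + 34*(-705/163) = 221 - 23970/163 = 12053/163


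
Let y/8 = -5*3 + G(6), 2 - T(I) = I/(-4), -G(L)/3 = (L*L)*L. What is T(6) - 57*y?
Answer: 604663/2 ≈ 3.0233e+5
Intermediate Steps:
G(L) = -3*L**3 (G(L) = -3*L*L*L = -3*L**2*L = -3*L**3)
T(I) = 2 + I/4 (T(I) = 2 - I/(-4) = 2 - I*(-1)/4 = 2 - (-1)*I/4 = 2 + I/4)
y = -5304 (y = 8*(-5*3 - 3*6**3) = 8*(-15 - 3*216) = 8*(-15 - 648) = 8*(-663) = -5304)
T(6) - 57*y = (2 + (1/4)*6) - 57*(-5304) = (2 + 3/2) + 302328 = 7/2 + 302328 = 604663/2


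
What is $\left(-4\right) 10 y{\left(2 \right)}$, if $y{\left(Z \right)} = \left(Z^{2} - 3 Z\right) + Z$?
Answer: $0$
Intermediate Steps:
$y{\left(Z \right)} = Z^{2} - 2 Z$
$\left(-4\right) 10 y{\left(2 \right)} = \left(-4\right) 10 \cdot 2 \left(-2 + 2\right) = - 40 \cdot 2 \cdot 0 = \left(-40\right) 0 = 0$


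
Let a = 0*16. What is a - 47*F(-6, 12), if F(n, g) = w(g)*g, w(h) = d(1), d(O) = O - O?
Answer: 0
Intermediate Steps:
d(O) = 0
w(h) = 0
F(n, g) = 0 (F(n, g) = 0*g = 0)
a = 0
a - 47*F(-6, 12) = 0 - 47*0 = 0 + 0 = 0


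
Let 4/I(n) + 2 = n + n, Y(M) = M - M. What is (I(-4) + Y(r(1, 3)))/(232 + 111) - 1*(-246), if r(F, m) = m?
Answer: 421888/1715 ≈ 246.00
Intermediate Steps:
Y(M) = 0
I(n) = 4/(-2 + 2*n) (I(n) = 4/(-2 + (n + n)) = 4/(-2 + 2*n))
(I(-4) + Y(r(1, 3)))/(232 + 111) - 1*(-246) = (2/(-1 - 4) + 0)/(232 + 111) - 1*(-246) = (2/(-5) + 0)/343 + 246 = (2*(-⅕) + 0)*(1/343) + 246 = (-⅖ + 0)*(1/343) + 246 = -⅖*1/343 + 246 = -2/1715 + 246 = 421888/1715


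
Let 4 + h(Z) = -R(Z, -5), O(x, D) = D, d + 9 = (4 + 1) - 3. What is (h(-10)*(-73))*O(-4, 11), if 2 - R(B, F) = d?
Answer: 10439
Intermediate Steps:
d = -7 (d = -9 + ((4 + 1) - 3) = -9 + (5 - 3) = -9 + 2 = -7)
R(B, F) = 9 (R(B, F) = 2 - 1*(-7) = 2 + 7 = 9)
h(Z) = -13 (h(Z) = -4 - 1*9 = -4 - 9 = -13)
(h(-10)*(-73))*O(-4, 11) = -13*(-73)*11 = 949*11 = 10439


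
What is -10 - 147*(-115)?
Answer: 16895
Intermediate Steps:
-10 - 147*(-115) = -10 + 16905 = 16895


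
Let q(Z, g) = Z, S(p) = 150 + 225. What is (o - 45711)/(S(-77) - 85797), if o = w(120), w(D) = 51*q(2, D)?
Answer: 661/1238 ≈ 0.53393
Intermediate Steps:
S(p) = 375
w(D) = 102 (w(D) = 51*2 = 102)
o = 102
(o - 45711)/(S(-77) - 85797) = (102 - 45711)/(375 - 85797) = -45609/(-85422) = -45609*(-1/85422) = 661/1238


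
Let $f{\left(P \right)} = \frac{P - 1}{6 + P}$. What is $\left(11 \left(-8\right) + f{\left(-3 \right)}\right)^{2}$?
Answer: $\frac{71824}{9} \approx 7980.4$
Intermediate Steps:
$f{\left(P \right)} = \frac{-1 + P}{6 + P}$
$\left(11 \left(-8\right) + f{\left(-3 \right)}\right)^{2} = \left(11 \left(-8\right) + \frac{-1 - 3}{6 - 3}\right)^{2} = \left(-88 + \frac{1}{3} \left(-4\right)\right)^{2} = \left(-88 - \frac{4}{3}\right)^{2} = \left(- \frac{268}{3}\right)^{2} = \frac{71824}{9}$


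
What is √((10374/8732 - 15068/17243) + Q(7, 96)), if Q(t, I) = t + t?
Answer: √81125924235806530/75282938 ≈ 3.7834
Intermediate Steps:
Q(t, I) = 2*t
√((10374/8732 - 15068/17243) + Q(7, 96)) = √((10374/8732 - 15068/17243) + 2*7) = √((10374*(1/8732) - 15068*1/17243) + 14) = √((5187/4366 - 15068/17243) + 14) = √(23652553/75282938 + 14) = √(1077613685/75282938) = √81125924235806530/75282938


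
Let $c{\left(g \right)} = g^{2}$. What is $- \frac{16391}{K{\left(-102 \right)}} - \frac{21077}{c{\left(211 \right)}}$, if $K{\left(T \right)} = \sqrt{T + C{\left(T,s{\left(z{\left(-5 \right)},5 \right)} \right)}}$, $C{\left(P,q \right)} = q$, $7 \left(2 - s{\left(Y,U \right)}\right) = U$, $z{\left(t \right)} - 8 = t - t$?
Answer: $- \frac{21077}{44521} + \frac{16391 i \sqrt{4935}}{705} \approx -0.47342 + 1633.3 i$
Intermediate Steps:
$z{\left(t \right)} = 8$ ($z{\left(t \right)} = 8 + \left(t - t\right) = 8 + 0 = 8$)
$s{\left(Y,U \right)} = 2 - \frac{U}{7}$
$K{\left(T \right)} = \sqrt{\frac{9}{7} + T}$ ($K{\left(T \right)} = \sqrt{T + \left(2 - \frac{5}{7}\right)} = \sqrt{T + \frac{9}{7}} = \sqrt{\frac{9}{7} + T}$)
$- \frac{16391}{K{\left(-102 \right)}} - \frac{21077}{c{\left(211 \right)}} = - \frac{16391}{\frac{1}{7} \sqrt{63 + 49 \left(-102\right)}} - \frac{21077}{211^{2}} = - \frac{16391}{\frac{1}{7} \sqrt{63 - 4998}} - \frac{21077}{44521} = - \frac{16391}{\frac{1}{7} \sqrt{-4935}} - \frac{21077}{44521} = - \frac{16391}{\frac{1}{7} i \sqrt{4935}} - \frac{21077}{44521} = - 16391 \left(- \frac{i \sqrt{4935}}{705}\right) - \frac{21077}{44521} = \frac{16391 i \sqrt{4935}}{705} - \frac{21077}{44521} = - \frac{21077}{44521} + \frac{16391 i \sqrt{4935}}{705}$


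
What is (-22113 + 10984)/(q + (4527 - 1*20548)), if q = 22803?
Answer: -11129/6782 ≈ -1.6410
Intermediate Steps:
(-22113 + 10984)/(q + (4527 - 1*20548)) = (-22113 + 10984)/(22803 + (4527 - 1*20548)) = -11129/(22803 + (4527 - 20548)) = -11129/(22803 - 16021) = -11129/6782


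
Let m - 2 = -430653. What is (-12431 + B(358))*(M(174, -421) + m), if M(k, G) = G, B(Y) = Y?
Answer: 5204332256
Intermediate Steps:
m = -430651 (m = 2 - 430653 = -430651)
(-12431 + B(358))*(M(174, -421) + m) = (-12431 + 358)*(-421 - 430651) = -12073*(-431072) = 5204332256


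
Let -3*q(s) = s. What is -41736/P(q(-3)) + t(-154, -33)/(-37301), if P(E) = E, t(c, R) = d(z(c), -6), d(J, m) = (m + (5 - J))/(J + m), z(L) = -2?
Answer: -12454356287/298408 ≈ -41736.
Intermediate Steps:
q(s) = -s/3
d(J, m) = (5 + m - J)/(J + m)
t(c, R) = -1/8 (t(c, R) = (5 - 6 - 1*(-2))/(-2 - 6) = (5 - 6 + 2)/(-8) = -1/8*1 = -1/8)
-41736/P(q(-3)) + t(-154, -33)/(-37301) = -41736/((-1/3*(-3))) - 1/8/(-37301) = -41736/1 - 1/8*(-1/37301) = -41736*1 + 1/298408 = -41736 + 1/298408 = -12454356287/298408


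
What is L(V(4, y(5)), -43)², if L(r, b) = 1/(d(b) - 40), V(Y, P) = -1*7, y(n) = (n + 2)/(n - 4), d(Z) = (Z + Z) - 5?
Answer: 1/17161 ≈ 5.8272e-5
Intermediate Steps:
d(Z) = -5 + 2*Z (d(Z) = 2*Z - 5 = -5 + 2*Z)
y(n) = (2 + n)/(-4 + n)
V(Y, P) = -7
L(r, b) = 1/(-45 + 2*b) (L(r, b) = 1/((-5 + 2*b) - 40) = 1/(-45 + 2*b))
L(V(4, y(5)), -43)² = (1/(-45 + 2*(-43)))² = (1/(-45 - 86))² = (1/(-131))² = (-1/131)² = 1/17161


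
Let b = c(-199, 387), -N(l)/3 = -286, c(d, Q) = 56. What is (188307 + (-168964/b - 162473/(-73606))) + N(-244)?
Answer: 47956147359/257621 ≈ 1.8615e+5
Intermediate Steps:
N(l) = 858 (N(l) = -3*(-286) = 858)
b = 56
(188307 + (-168964/b - 162473/(-73606))) + N(-244) = (188307 + (-168964/56 - 162473/(-73606))) + 858 = (188307 + (-168964*1/56 - 162473*(-1/73606))) + 858 = (188307 + (-42241/14 + 162473/73606)) + 858 = (188307 - 776729106/257621) + 858 = 47735108541/257621 + 858 = 47956147359/257621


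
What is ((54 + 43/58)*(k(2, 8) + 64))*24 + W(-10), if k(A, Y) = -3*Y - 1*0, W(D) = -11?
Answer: 1523681/29 ≈ 52541.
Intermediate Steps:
k(A, Y) = -3*Y (k(A, Y) = -3*Y + 0 = -3*Y)
((54 + 43/58)*(k(2, 8) + 64))*24 + W(-10) = ((54 + 43/58)*(-3*8 + 64))*24 - 11 = ((54 + 43*(1/58))*(-24 + 64))*24 - 11 = ((54 + 43/58)*40)*24 - 11 = ((3175/58)*40)*24 - 11 = (63500/29)*24 - 11 = 1524000/29 - 11 = 1523681/29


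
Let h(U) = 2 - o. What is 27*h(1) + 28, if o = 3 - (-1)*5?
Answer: -134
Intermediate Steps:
o = 8 (o = 3 - 1*(-5) = 3 + 5 = 8)
h(U) = -6 (h(U) = 2 - 1*8 = 2 - 8 = -6)
27*h(1) + 28 = 27*(-6) + 28 = -162 + 28 = -134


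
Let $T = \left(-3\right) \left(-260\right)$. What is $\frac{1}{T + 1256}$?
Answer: $\frac{1}{2036} \approx 0.00049116$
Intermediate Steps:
$T = 780$
$\frac{1}{T + 1256} = \frac{1}{780 + 1256} = \frac{1}{2036}$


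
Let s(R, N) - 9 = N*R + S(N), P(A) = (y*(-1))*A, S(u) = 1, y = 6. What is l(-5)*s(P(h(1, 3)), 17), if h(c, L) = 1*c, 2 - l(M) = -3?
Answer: -460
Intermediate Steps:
l(M) = 5 (l(M) = 2 - 1*(-3) = 2 + 3 = 5)
h(c, L) = c
P(A) = -6*A (P(A) = (6*(-1))*A = -6*A)
s(R, N) = 10 + N*R (s(R, N) = 9 + (N*R + 1) = 9 + (1 + N*R) = 10 + N*R)
l(-5)*s(P(h(1, 3)), 17) = 5*(10 + 17*(-6*1)) = 5*(10 + 17*(-6)) = 5*(10 - 102) = 5*(-92) = -460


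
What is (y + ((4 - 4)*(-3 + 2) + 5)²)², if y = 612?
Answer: 405769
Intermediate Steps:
(y + ((4 - 4)*(-3 + 2) + 5)²)² = (612 + ((4 - 4)*(-3 + 2) + 5)²)² = (612 + (0*(-1) + 5)²)² = (612 + (0 + 5)²)² = (612 + 5²)² = (612 + 25)² = 637² = 405769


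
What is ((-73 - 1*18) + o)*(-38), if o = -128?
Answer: 8322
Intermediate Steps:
((-73 - 1*18) + o)*(-38) = ((-73 - 1*18) - 128)*(-38) = ((-73 - 18) - 128)*(-38) = (-91 - 128)*(-38) = -219*(-38) = 8322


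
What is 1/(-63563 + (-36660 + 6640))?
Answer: -1/93583 ≈ -1.0686e-5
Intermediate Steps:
1/(-63563 + (-36660 + 6640)) = 1/(-63563 - 30020) = 1/(-93583) = -1/93583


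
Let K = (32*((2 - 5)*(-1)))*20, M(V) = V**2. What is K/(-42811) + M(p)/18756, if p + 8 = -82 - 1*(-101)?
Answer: -30831389/802963116 ≈ -0.038397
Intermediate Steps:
p = 11 (p = -8 + (-82 - 1*(-101)) = -8 + (-82 + 101) = -8 + 19 = 11)
K = 1920 (K = (32*(-3*(-1)))*20 = (32*3)*20 = 96*20 = 1920)
K/(-42811) + M(p)/18756 = 1920/(-42811) + 11**2/18756 = 1920*(-1/42811) + 121*(1/18756) = -1920/42811 + 121/18756 = -30831389/802963116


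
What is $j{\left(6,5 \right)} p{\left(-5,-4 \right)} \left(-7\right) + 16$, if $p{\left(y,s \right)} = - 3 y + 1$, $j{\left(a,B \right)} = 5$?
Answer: $-544$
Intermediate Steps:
$p{\left(y,s \right)} = 1 - 3 y$
$j{\left(6,5 \right)} p{\left(-5,-4 \right)} \left(-7\right) + 16 = 5 \left(1 - -15\right) \left(-7\right) + 16 = 5 \left(1 + 15\right) \left(-7\right) + 16 = 5 \cdot 16 \left(-7\right) + 16 = 80 \left(-7\right) + 16 = -560 + 16 = -544$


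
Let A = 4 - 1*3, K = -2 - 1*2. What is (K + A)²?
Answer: 9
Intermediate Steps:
K = -4 (K = -2 - 2 = -4)
A = 1 (A = 4 - 3 = 1)
(K + A)² = (-4 + 1)² = (-3)² = 9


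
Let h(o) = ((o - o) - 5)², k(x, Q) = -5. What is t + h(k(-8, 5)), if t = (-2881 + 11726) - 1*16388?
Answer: -7518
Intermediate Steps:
t = -7543 (t = 8845 - 16388 = -7543)
h(o) = 25 (h(o) = (0 - 5)² = (-5)² = 25)
t + h(k(-8, 5)) = -7543 + 25 = -7518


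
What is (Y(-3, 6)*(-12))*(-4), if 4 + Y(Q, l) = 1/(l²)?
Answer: -572/3 ≈ -190.67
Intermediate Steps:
Y(Q, l) = -4 + l⁻² (Y(Q, l) = -4 + 1/(l²) = -4 + l⁻²)
(Y(-3, 6)*(-12))*(-4) = ((-4 + 6⁻²)*(-12))*(-4) = ((-4 + 1/36)*(-12))*(-4) = -143/36*(-12)*(-4) = (143/3)*(-4) = -572/3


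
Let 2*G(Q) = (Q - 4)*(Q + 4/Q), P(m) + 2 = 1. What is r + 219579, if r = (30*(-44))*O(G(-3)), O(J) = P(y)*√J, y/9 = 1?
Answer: 219579 + 220*√546 ≈ 2.2472e+5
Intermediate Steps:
y = 9 (y = 9*1 = 9)
P(m) = -1 (P(m) = -2 + 1 = -1)
G(Q) = (-4 + Q)*(Q + 4/Q)/2 (G(Q) = ((Q - 4)*(Q + 4/Q))/2 = ((-4 + Q)*(Q + 4/Q))/2 = (-4 + Q)*(Q + 4/Q)/2)
O(J) = -√J
r = 220*√546 (r = (30*(-44))*(-√(2 + (½)*(-3)² - 8/(-3) - 2*(-3))) = -(-1320)*√(2 + (½)*9 - 8*(-⅓) + 6) = -(-1320)*√(2 + 9/2 + 8/3 + 6) = -(-1320)*√(91/6) = -(-1320)*√546/6 = -(-220)*√546 = 220*√546 ≈ 5140.7)
r + 219579 = 220*√546 + 219579 = 219579 + 220*√546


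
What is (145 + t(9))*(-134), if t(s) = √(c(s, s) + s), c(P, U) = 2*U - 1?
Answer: -19430 - 134*√26 ≈ -20113.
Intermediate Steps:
c(P, U) = -1 + 2*U
t(s) = √(-1 + 3*s) (t(s) = √((-1 + 2*s) + s) = √(-1 + 3*s))
(145 + t(9))*(-134) = (145 + √(-1 + 3*9))*(-134) = (145 + √(-1 + 27))*(-134) = (145 + √26)*(-134) = -19430 - 134*√26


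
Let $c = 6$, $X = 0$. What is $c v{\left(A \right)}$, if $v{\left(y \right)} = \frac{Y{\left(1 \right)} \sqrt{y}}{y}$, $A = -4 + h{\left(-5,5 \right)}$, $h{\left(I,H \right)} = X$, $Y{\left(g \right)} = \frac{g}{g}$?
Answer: $- 3 i \approx - 3.0 i$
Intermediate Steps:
$Y{\left(g \right)} = 1$
$h{\left(I,H \right)} = 0$
$A = -4$ ($A = -4 + 0 = -4$)
$v{\left(y \right)} = \frac{1}{\sqrt{y}}$ ($v{\left(y \right)} = \frac{1 \sqrt{y}}{y} = \frac{\sqrt{y}}{y} = \frac{1}{\sqrt{y}}$)
$c v{\left(A \right)} = \frac{6}{2 i} = 6 \left(- \frac{i}{2}\right) = - 3 i$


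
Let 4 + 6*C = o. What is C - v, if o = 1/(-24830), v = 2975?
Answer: -147771607/49660 ≈ -2975.7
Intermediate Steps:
o = -1/24830 ≈ -4.0274e-5
C = -33107/49660 (C = -2/3 + (1/6)*(-1/24830) = -2/3 - 1/148980 = -33107/49660 ≈ -0.66667)
C - v = -33107/49660 - 1*2975 = -33107/49660 - 2975 = -147771607/49660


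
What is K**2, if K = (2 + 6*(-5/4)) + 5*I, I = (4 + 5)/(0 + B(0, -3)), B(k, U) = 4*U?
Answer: 1369/16 ≈ 85.563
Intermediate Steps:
I = -3/4 (I = (4 + 5)/(0 + 4*(-3)) = 9/(0 - 12) = 9/(-12) = 9*(-1/12) = -3/4 ≈ -0.75000)
K = -37/4 (K = (2 + 6*(-5/4)) + 5*(-3/4) = (2 + 6*(-5*1/4)) - 15/4 = (2 + 6*(-5/4)) - 15/4 = (2 - 15/2) - 15/4 = -11/2 - 15/4 = -37/4 ≈ -9.2500)
K**2 = (-37/4)**2 = 1369/16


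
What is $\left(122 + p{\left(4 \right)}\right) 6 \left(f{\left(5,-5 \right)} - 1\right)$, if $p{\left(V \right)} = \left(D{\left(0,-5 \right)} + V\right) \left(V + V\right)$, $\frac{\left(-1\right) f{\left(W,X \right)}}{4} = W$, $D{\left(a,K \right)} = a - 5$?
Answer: $-14364$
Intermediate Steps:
$D{\left(a,K \right)} = -5 + a$
$f{\left(W,X \right)} = - 4 W$
$p{\left(V \right)} = 2 V \left(-5 + V\right)$ ($p{\left(V \right)} = \left(\left(-5 + 0\right) + V\right) \left(V + V\right) = \left(-5 + V\right) 2 V = 2 V \left(-5 + V\right)$)
$\left(122 + p{\left(4 \right)}\right) 6 \left(f{\left(5,-5 \right)} - 1\right) = \left(122 + 2 \cdot 4 \left(-5 + 4\right)\right) 6 \left(\left(-4\right) 5 - 1\right) = \left(122 + 2 \cdot 4 \left(-1\right)\right) 6 \left(-20 - 1\right) = \left(122 - 8\right) 6 \left(-21\right) = 114 \left(-126\right) = -14364$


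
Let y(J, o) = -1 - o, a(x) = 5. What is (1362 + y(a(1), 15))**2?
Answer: 1811716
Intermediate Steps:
(1362 + y(a(1), 15))**2 = (1362 + (-1 - 1*15))**2 = (1362 + (-1 - 15))**2 = (1362 - 16)**2 = 1346**2 = 1811716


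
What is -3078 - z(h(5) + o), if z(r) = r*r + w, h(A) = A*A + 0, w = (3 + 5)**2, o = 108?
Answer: -20831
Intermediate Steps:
w = 64 (w = 8**2 = 64)
h(A) = A**2 (h(A) = A**2 + 0 = A**2)
z(r) = 64 + r**2 (z(r) = r*r + 64 = r**2 + 64 = 64 + r**2)
-3078 - z(h(5) + o) = -3078 - (64 + (5**2 + 108)**2) = -3078 - (64 + (25 + 108)**2) = -3078 - (64 + 133**2) = -3078 - (64 + 17689) = -3078 - 1*17753 = -3078 - 17753 = -20831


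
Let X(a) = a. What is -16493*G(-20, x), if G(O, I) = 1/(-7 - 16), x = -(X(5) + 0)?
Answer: 16493/23 ≈ 717.09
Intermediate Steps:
x = -5 (x = -(5 + 0) = -1*5 = -5)
G(O, I) = -1/23 (G(O, I) = 1/(-23) = -1/23)
-16493*G(-20, x) = -16493*(-1/23) = 16493/23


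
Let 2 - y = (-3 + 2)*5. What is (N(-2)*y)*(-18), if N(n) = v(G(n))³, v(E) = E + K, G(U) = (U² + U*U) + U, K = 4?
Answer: -126000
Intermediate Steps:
G(U) = U + 2*U² (G(U) = (U² + U²) + U = 2*U² + U = U + 2*U²)
v(E) = 4 + E (v(E) = E + 4 = 4 + E)
N(n) = (4 + n*(1 + 2*n))³
y = 7 (y = 2 - (-3 + 2)*5 = 2 - (-1)*5 = 2 - 1*(-5) = 2 + 5 = 7)
(N(-2)*y)*(-18) = ((4 - 2*(1 + 2*(-2)))³*7)*(-18) = ((4 - 2*(1 - 4))³*7)*(-18) = ((4 - 2*(-3))³*7)*(-18) = ((4 + 6)³*7)*(-18) = (10³*7)*(-18) = (1000*7)*(-18) = 7000*(-18) = -126000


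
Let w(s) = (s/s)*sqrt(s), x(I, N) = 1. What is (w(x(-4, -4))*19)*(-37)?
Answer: -703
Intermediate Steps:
w(s) = sqrt(s) (w(s) = 1*sqrt(s) = sqrt(s))
(w(x(-4, -4))*19)*(-37) = (sqrt(1)*19)*(-37) = (1*19)*(-37) = 19*(-37) = -703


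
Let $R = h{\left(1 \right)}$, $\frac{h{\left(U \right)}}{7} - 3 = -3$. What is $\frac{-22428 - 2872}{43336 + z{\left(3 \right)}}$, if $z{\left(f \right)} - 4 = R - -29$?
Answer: $- \frac{25300}{43369} \approx -0.58337$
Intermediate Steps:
$h{\left(U \right)} = 0$ ($h{\left(U \right)} = 21 + 7 \left(-3\right) = 21 - 21 = 0$)
$R = 0$
$z{\left(f \right)} = 33$ ($z{\left(f \right)} = 4 + \left(0 - -29\right) = 4 + \left(0 + 29\right) = 4 + 29 = 33$)
$\frac{-22428 - 2872}{43336 + z{\left(3 \right)}} = \frac{-22428 - 2872}{43336 + 33} = - \frac{25300}{43369}$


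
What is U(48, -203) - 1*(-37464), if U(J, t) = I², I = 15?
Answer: 37689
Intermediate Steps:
U(J, t) = 225 (U(J, t) = 15² = 225)
U(48, -203) - 1*(-37464) = 225 - 1*(-37464) = 225 + 37464 = 37689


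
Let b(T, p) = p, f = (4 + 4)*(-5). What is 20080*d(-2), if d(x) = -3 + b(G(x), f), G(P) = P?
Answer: -863440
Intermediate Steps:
f = -40 (f = 8*(-5) = -40)
d(x) = -43 (d(x) = -3 - 40 = -43)
20080*d(-2) = 20080*(-43) = -863440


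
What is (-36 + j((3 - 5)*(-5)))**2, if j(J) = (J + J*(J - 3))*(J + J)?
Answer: 2446096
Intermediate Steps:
j(J) = 2*J*(J + J*(-3 + J)) (j(J) = (J + J*(-3 + J))*(2*J) = 2*J*(J + J*(-3 + J)))
(-36 + j((3 - 5)*(-5)))**2 = (-36 + 2*((3 - 5)*(-5))**2*(-2 + (3 - 5)*(-5)))**2 = (-36 + 2*(-2*(-5))**2*(-2 - 2*(-5)))**2 = (-36 + 2*10**2*(-2 + 10))**2 = (-36 + 2*100*8)**2 = (-36 + 1600)**2 = 1564**2 = 2446096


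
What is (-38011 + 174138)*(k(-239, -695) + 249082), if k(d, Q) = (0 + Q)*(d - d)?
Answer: 33906785414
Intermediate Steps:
k(d, Q) = 0 (k(d, Q) = Q*0 = 0)
(-38011 + 174138)*(k(-239, -695) + 249082) = (-38011 + 174138)*(0 + 249082) = 136127*249082 = 33906785414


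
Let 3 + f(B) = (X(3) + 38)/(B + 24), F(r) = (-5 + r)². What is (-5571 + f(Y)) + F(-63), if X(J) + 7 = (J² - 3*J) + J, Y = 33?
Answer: -54116/57 ≈ -949.40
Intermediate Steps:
X(J) = -7 + J² - 2*J (X(J) = -7 + ((J² - 3*J) + J) = -7 + (J² - 2*J) = -7 + J² - 2*J)
f(B) = -3 + 34/(24 + B) (f(B) = -3 + ((-7 + 3² - 2*3) + 38)/(B + 24) = -3 + ((-7 + 9 - 6) + 38)/(24 + B) = -3 + (-4 + 38)/(24 + B) = -3 + 34/(24 + B))
(-5571 + f(Y)) + F(-63) = (-5571 + (-38 - 3*33)/(24 + 33)) + (-5 - 63)² = (-5571 + (-38 - 99)/57) + (-68)² = (-5571 + (1/57)*(-137)) + 4624 = (-5571 - 137/57) + 4624 = -317684/57 + 4624 = -54116/57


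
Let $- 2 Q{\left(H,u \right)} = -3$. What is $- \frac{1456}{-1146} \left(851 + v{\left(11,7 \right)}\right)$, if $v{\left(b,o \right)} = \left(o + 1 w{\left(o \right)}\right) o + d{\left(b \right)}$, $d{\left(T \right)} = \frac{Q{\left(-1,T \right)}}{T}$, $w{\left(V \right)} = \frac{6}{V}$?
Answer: $\frac{2418780}{2101} \approx 1151.3$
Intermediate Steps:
$Q{\left(H,u \right)} = \frac{3}{2}$ ($Q{\left(H,u \right)} = \left(- \frac{1}{2}\right) \left(-3\right) = \frac{3}{2}$)
$d{\left(T \right)} = \frac{3}{2 T}$
$v{\left(b,o \right)} = \frac{3}{2 b} + o \left(o + \frac{6}{o}\right)$ ($v{\left(b,o \right)} = \left(o + 1 \frac{6}{o}\right) o + \frac{3}{2 b} = \left(o + \frac{6}{o}\right) o + \frac{3}{2 b} = o \left(o + \frac{6}{o}\right) + \frac{3}{2 b} = \frac{3}{2 b} + o \left(o + \frac{6}{o}\right)$)
$- \frac{1456}{-1146} \left(851 + v{\left(11,7 \right)}\right) = - \frac{1456}{-1146} \left(851 + \left(6 + 7^{2} + \frac{3}{2 \cdot 11}\right)\right) = \left(-1456\right) \left(- \frac{1}{1146}\right) \left(851 + \left(6 + 49 + \frac{3}{2} \cdot \frac{1}{11}\right)\right) = \frac{728 \left(851 + \left(6 + 49 + \frac{3}{22}\right)\right)}{573} = \frac{728 \left(851 + \frac{1213}{22}\right)}{573} = \frac{728}{573} \cdot \frac{19935}{22} = \frac{2418780}{2101}$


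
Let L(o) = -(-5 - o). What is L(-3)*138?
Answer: 276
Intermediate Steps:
L(o) = 5 + o
L(-3)*138 = (5 - 3)*138 = 2*138 = 276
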